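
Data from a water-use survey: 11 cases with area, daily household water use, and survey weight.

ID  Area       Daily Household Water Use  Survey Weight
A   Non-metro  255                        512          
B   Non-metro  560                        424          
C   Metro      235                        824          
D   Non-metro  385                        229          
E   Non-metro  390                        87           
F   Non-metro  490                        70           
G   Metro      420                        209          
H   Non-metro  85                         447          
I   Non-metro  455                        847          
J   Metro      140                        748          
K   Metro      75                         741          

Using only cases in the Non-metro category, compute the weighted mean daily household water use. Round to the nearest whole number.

Non-metro rows: A, B, D, E, F, H, I
Weighted sum = 947775
Sum of weights = 512 + 424 + 229 + 87 + 70 + 447 + 847 = 2616
Weighted mean = 947775 / 2616 = 362.29931

362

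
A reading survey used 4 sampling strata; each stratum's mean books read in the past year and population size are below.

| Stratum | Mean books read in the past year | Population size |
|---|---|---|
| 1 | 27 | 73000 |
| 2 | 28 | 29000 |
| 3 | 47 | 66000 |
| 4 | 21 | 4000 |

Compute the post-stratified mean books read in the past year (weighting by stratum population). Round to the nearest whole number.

35

Σ Nₕ·x̄ₕ = 27×73000 + 28×29000 + 47×66000 + 21×4000
  = 1971000 + 812000 + 3102000 + 84000 = 5969000
Σ Nₕ = 73000 + 29000 + 66000 + 4000 = 172000
Overall mean = 5969000 / 172000 = 34.703488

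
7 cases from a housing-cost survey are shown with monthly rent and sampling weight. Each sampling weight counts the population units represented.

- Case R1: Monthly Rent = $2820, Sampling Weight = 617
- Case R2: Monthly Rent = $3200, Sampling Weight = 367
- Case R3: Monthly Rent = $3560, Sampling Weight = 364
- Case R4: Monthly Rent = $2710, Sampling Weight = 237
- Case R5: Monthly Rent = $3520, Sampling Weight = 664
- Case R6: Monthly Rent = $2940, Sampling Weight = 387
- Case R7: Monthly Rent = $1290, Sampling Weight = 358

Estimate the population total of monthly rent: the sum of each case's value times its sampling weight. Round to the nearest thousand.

8789000

Weighted total = 8789330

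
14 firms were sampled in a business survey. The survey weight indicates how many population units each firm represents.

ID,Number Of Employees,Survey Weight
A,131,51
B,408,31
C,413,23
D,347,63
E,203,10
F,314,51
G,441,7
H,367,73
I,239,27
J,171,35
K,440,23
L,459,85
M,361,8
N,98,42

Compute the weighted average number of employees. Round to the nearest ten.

320

Weighted sum = 167188
Sum of weights = 529
Weighted mean = 167188 / 529 = 316.04537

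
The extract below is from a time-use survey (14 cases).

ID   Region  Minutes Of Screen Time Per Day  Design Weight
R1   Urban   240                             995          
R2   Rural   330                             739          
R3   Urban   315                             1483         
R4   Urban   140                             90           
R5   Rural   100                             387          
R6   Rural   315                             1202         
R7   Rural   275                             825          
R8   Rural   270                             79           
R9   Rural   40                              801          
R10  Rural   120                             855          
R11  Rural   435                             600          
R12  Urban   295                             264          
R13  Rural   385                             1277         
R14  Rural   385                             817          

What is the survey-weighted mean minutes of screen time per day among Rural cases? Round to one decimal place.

278.5

Rural rows: R2, R5, R6, R7, R8, R9, R10, R11, R13, R14
Weighted sum = 330×739 + 100×387 + 315×1202 + 275×825 + 270×79 + 40×801 + 120×855 + 435×600 + 385×1277 + 385×817
  = 243870 + 38700 + 378630 + 226875 + 21330 + 32040 + 102600 + 261000 + 491645 + 314545 = 2111235
Sum of weights = 739 + 387 + 1202 + 825 + 79 + 801 + 855 + 600 + 1277 + 817 = 7582
Weighted mean = 2111235 / 7582 = 278.45357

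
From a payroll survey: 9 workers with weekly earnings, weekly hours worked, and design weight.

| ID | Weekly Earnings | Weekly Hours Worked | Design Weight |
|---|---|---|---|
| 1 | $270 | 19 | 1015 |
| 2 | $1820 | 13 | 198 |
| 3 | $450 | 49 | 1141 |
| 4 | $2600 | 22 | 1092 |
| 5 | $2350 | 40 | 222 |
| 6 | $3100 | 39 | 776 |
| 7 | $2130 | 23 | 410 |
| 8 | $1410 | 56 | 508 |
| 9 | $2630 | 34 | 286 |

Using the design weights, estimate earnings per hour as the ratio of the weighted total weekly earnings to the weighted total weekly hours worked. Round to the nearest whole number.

Σ wᵢ·y = 270×1015 + 1820×198 + 450×1141 + 2600×1092 + 2350×222 + 3100×776 + 2130×410 + 1410×508 + 2630×286
  = 274050 + 360360 + 513450 + 2839200 + 521700 + 2405600 + 873300 + 716280 + 752180 = 9256120
Σ wᵢ·x = 19×1015 + 13×198 + 49×1141 + 22×1092 + 40×222 + 39×776 + 23×410 + 56×508 + 34×286
  = 188538
Ratio = 9256120 / 188538 = 49.094188

49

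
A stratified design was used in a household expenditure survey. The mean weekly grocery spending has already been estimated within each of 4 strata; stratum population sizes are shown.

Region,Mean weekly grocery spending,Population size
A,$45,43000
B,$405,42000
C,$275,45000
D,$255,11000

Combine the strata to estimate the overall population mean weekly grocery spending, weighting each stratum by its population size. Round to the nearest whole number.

Σ Nₕ·x̄ₕ = 45×43000 + 405×42000 + 275×45000 + 255×11000
  = 1935000 + 17010000 + 12375000 + 2805000 = 34125000
Σ Nₕ = 43000 + 42000 + 45000 + 11000 = 141000
Overall mean = 34125000 / 141000 = 242.02128

242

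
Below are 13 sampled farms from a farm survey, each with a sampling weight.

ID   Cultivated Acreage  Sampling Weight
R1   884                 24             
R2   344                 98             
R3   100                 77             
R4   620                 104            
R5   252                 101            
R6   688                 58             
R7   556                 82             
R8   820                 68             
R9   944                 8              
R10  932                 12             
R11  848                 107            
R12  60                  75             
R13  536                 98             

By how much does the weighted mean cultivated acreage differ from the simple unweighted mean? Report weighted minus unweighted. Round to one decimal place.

-78.7

Unweighted sum = 7584
Unweighted mean = 7584 / 13 = 583.38462
Weighted sum = 460316
Sum of weights = 912
Weighted mean = 460316 / 912 = 504.73246
Difference (weighted minus unweighted) = -78.652159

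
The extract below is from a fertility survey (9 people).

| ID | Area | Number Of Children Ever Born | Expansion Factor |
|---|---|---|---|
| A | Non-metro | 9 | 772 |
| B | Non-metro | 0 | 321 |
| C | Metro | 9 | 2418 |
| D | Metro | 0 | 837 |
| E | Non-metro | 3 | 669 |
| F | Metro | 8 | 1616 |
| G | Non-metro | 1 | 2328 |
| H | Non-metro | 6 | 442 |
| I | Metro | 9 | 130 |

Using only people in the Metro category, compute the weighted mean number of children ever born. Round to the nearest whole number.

7

Metro rows: C, D, F, I
Weighted sum = 9×2418 + 0×837 + 8×1616 + 9×130
  = 21762 + 0 + 12928 + 1170 = 35860
Sum of weights = 2418 + 837 + 1616 + 130 = 5001
Weighted mean = 35860 / 5001 = 7.1705659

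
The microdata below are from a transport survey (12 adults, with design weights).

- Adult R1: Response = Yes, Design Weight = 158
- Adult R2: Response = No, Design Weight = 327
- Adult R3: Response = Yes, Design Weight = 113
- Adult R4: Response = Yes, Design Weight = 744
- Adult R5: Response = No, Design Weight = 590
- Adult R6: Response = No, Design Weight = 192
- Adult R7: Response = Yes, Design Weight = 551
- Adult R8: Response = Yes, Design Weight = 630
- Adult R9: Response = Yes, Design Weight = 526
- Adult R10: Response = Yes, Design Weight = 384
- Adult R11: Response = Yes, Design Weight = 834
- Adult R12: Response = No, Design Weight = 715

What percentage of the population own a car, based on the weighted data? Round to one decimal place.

68.4

Sum of weights for 'Yes' = 158 + 113 + 744 + 551 + 630 + 526 + 384 + 834 = 3940
Total weight = 158 + 327 + 113 + 744 + 590 + 192 + 551 + 630 + 526 + 384 + 834 + 715 = 5764
Weighted proportion = 3940 / 5764 = 0.68355309 → 68.355309%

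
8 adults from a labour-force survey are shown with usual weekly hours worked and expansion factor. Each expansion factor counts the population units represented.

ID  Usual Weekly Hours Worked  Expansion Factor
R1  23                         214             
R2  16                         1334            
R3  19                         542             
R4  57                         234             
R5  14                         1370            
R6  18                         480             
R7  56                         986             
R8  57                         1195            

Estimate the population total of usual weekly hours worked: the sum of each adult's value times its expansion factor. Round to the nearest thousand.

201000

Weighted total = 23×214 + 16×1334 + 19×542 + 57×234 + 14×1370 + 18×480 + 56×986 + 57×1195
  = 201053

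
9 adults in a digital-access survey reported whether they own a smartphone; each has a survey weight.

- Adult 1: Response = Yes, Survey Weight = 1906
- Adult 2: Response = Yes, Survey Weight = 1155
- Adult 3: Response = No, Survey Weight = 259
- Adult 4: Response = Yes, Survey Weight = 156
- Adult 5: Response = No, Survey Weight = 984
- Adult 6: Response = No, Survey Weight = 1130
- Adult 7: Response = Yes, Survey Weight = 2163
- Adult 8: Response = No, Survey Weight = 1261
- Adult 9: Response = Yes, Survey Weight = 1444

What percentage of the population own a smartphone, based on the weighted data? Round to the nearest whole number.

Sum of weights for 'Yes' = 1906 + 1155 + 156 + 2163 + 1444 = 6824
Total weight = 1906 + 1155 + 259 + 156 + 984 + 1130 + 2163 + 1261 + 1444 = 10458
Weighted proportion = 6824 / 10458 = 0.65251482 → 65.251482%

65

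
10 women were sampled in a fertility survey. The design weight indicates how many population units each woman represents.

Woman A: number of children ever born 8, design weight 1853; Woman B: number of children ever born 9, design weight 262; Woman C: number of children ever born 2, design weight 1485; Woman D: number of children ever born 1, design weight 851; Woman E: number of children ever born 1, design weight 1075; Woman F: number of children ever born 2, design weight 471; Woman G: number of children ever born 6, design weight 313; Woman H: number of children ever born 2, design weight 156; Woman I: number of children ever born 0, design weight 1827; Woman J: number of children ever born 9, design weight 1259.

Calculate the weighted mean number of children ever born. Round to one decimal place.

Weighted sum = 8×1853 + 9×262 + 2×1485 + 1×851 + 1×1075 + 2×471 + 6×313 + 2×156 + 0×1827 + 9×1259
  = 14824 + 2358 + 2970 + 851 + 1075 + 942 + 1878 + 312 + 0 + 11331 = 36541
Sum of weights = 9552
Weighted mean = 36541 / 9552 = 3.8254816

3.8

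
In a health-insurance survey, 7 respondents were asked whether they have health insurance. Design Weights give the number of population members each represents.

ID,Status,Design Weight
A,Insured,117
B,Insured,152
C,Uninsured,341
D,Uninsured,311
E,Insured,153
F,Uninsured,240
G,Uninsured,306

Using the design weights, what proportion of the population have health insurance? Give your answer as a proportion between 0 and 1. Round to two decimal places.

0.26

Sum of weights for 'Insured' = 117 + 152 + 153 = 422
Total weight = 117 + 152 + 341 + 311 + 153 + 240 + 306 = 1620
Weighted proportion = 422 / 1620 = 0.26049383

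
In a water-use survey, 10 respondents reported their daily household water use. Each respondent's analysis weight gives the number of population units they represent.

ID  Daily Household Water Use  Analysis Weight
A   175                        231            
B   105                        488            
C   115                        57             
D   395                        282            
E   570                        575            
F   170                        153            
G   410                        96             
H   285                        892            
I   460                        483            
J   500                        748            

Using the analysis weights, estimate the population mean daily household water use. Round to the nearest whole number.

363

Weighted sum = 175×231 + 105×488 + 115×57 + 395×282 + 570×575 + 170×153 + 410×96 + 285×892 + 460×483 + 500×748
  = 40425 + 51240 + 6555 + 111390 + 327750 + 26010 + 39360 + 254220 + 222180 + 374000 = 1453130
Sum of weights = 231 + 488 + 57 + 282 + 575 + 153 + 96 + 892 + 483 + 748 = 4005
Weighted mean = 1453130 / 4005 = 362.82896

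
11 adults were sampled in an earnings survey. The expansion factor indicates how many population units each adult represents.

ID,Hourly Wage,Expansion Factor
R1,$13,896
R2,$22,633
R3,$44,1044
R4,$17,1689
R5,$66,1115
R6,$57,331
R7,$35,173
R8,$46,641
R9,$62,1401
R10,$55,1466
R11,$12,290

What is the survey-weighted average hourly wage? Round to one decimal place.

Weighted sum = 13×896 + 22×633 + 44×1044 + 17×1689 + 66×1115 + 57×331 + 35×173 + 46×641 + 62×1401 + 55×1466 + 12×290
  = 11648 + 13926 + 45936 + 28713 + 73590 + 18867 + 6055 + 29486 + 86862 + 80630 + 3480 = 399193
Sum of weights = 896 + 633 + 1044 + 1689 + 1115 + 331 + 173 + 641 + 1401 + 1466 + 290 = 9679
Weighted mean = 399193 / 9679 = 41.243207

41.2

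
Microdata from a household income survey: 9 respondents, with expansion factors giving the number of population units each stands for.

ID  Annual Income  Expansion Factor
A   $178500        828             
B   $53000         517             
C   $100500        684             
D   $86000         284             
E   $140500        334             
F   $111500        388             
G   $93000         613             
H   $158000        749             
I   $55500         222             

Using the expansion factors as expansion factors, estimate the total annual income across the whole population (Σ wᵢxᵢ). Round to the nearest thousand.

546226000

Weighted total = 178500×828 + 53000×517 + 100500×684 + 86000×284 + 140500×334 + 111500×388 + 93000×613 + 158000×749 + 55500×222
  = 546226000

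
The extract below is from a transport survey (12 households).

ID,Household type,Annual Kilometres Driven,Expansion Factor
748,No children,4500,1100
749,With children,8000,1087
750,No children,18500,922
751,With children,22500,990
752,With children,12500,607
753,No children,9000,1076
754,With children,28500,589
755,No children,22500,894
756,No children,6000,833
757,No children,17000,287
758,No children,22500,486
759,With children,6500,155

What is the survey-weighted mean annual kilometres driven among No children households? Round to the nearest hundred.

No children rows: 748, 750, 753, 755, 756, 757, 758
Weighted sum = 4500×1100 + 18500×922 + 9000×1076 + 22500×894 + 6000×833 + 17000×287 + 22500×486
  = 4950000 + 17057000 + 9684000 + 20115000 + 4998000 + 4879000 + 10935000 = 72618000
Sum of weights = 1100 + 922 + 1076 + 894 + 833 + 287 + 486 = 5598
Weighted mean = 72618000 / 5598 = 12972.133

13000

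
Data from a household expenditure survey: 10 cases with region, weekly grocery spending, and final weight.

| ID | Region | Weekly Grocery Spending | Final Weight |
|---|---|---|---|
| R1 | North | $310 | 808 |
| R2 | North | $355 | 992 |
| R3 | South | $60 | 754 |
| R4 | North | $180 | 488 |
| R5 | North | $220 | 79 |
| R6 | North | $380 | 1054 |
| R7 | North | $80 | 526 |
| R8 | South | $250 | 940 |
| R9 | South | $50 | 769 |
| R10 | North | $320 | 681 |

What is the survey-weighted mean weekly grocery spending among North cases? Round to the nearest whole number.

North rows: R1, R2, R4, R5, R6, R7, R10
Weighted sum = 310×808 + 355×992 + 180×488 + 220×79 + 380×1054 + 80×526 + 320×681
  = 250480 + 352160 + 87840 + 17380 + 400520 + 42080 + 217920 = 1368380
Sum of weights = 4628
Weighted mean = 1368380 / 4628 = 295.67416

296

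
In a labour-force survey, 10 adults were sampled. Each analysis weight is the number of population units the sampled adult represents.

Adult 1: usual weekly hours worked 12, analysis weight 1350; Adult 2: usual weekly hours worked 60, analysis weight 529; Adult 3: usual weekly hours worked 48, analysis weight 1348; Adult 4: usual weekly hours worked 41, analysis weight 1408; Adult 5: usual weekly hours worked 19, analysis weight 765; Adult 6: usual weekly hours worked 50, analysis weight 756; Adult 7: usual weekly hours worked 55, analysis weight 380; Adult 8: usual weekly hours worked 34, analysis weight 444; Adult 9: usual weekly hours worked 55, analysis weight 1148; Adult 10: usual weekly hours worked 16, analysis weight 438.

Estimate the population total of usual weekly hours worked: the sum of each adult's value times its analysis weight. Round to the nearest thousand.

Weighted total = 12×1350 + 60×529 + 48×1348 + 41×1408 + 19×765 + 50×756 + 55×380 + 34×444 + 55×1148 + 16×438
  = 16200 + 31740 + 64704 + 57728 + 14535 + 37800 + 20900 + 15096 + 63140 + 7008 = 328851

329000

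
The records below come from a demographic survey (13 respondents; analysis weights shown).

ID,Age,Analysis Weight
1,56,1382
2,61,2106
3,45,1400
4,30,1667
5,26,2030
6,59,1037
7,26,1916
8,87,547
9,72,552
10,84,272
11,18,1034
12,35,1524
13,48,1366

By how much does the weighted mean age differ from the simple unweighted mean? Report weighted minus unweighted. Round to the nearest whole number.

Unweighted sum = 647
Unweighted mean = 647 / 13 = 49.769231
Weighted sum = 730348
Sum of weights = 16833
Weighted mean = 730348 / 16833 = 43.387869
Difference (weighted minus unweighted) = -6.3813617

-6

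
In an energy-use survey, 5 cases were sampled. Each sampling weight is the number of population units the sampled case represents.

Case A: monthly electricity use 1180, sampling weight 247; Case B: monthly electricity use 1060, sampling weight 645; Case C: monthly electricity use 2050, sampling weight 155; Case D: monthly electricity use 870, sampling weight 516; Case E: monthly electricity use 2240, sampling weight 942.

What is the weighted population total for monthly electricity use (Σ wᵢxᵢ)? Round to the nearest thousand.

Weighted total = 3851910

3852000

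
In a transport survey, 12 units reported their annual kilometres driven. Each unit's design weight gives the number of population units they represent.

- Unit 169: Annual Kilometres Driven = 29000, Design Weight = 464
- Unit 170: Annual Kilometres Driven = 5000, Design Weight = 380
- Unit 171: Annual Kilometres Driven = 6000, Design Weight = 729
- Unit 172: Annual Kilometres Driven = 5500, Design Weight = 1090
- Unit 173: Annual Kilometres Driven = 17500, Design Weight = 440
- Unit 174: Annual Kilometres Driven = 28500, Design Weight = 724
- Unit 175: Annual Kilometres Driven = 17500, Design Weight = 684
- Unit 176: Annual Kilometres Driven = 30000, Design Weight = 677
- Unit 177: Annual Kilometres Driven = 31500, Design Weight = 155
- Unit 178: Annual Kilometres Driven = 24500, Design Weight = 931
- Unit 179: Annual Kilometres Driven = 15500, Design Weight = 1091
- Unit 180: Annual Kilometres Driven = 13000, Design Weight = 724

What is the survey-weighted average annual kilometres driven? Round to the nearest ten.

Weighted sum = 29000×464 + 5000×380 + 6000×729 + 5500×1090 + 17500×440 + 28500×724 + 17500×684 + 30000×677 + 31500×155 + 24500×931 + 15500×1091 + 13000×724
  = 13456000 + 1900000 + 4374000 + 5995000 + 7700000 + 20634000 + 11970000 + 20310000 + 4882500 + 22809500 + 16910500 + 9412000 = 140353500
Sum of weights = 464 + 380 + 729 + 1090 + 440 + 724 + 684 + 677 + 155 + 931 + 1091 + 724 = 8089
Weighted mean = 140353500 / 8089 = 17351.156

17350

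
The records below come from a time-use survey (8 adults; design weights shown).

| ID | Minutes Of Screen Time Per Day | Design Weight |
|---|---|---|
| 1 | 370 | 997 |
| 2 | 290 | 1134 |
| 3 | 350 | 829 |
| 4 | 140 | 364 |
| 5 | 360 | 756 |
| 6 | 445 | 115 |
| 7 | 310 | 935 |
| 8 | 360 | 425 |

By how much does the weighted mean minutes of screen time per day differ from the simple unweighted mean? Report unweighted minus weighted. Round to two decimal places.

Unweighted sum = 370 + 290 + 350 + 140 + 360 + 445 + 310 + 360 = 2625
Unweighted mean = 2625 / 8 = 328.125
Weighted sum = 370×997 + 290×1134 + 350×829 + 140×364 + 360×756 + 445×115 + 310×935 + 360×425
  = 1805045
Sum of weights = 5555
Weighted mean = 1805045 / 5555 = 324.94059
Difference (unweighted minus weighted) = 3.1844059

3.18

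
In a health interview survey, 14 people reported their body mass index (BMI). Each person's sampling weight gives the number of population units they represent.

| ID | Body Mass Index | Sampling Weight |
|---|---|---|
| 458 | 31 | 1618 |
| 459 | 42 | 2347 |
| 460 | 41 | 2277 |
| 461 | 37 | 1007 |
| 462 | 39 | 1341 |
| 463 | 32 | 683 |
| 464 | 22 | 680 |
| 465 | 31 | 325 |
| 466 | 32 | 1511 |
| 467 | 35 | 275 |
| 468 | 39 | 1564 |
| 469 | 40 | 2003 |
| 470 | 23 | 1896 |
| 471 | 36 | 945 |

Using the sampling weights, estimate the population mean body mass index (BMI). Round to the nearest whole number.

Weighted sum = 655259
Sum of weights = 18472
Weighted mean = 655259 / 18472 = 35.473094

35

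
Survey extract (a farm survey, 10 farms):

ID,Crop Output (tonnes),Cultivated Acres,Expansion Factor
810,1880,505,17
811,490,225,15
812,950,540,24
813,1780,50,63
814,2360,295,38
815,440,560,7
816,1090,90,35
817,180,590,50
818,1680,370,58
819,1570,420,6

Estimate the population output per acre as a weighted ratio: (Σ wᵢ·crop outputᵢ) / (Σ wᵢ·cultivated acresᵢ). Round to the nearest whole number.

Σ wᵢ·y = 1880×17 + 490×15 + 950×24 + 1780×63 + 2360×38 + 440×7 + 1090×35 + 180×50 + 1680×58 + 1570×6
  = 31960 + 7350 + 22800 + 112140 + 89680 + 3080 + 38150 + 9000 + 97440 + 9420 = 421020
Σ wᵢ·x = 505×17 + 225×15 + 540×24 + 50×63 + 295×38 + 560×7 + 90×35 + 590×50 + 370×58 + 420×6
  = 8585 + 3375 + 12960 + 3150 + 11210 + 3920 + 3150 + 29500 + 21460 + 2520 = 99830
Ratio = 421020 / 99830 = 4.2173695

4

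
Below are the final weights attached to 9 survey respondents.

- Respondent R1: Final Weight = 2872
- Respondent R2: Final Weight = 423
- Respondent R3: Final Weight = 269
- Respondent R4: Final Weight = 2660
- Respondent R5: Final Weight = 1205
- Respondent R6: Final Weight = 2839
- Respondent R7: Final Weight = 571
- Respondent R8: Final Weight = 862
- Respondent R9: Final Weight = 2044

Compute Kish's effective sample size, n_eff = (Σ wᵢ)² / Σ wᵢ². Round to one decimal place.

Σ wᵢ = 13745
Σ wᵢ² = 8248384 + 178929 + 72361 + 7075600 + 1452025 + 8059921 + 326041 + 743044 + 4177936 = 30334241
n_eff = 13745² / 30334241 = 188925025 / 30334241 = 6.2281112

6.2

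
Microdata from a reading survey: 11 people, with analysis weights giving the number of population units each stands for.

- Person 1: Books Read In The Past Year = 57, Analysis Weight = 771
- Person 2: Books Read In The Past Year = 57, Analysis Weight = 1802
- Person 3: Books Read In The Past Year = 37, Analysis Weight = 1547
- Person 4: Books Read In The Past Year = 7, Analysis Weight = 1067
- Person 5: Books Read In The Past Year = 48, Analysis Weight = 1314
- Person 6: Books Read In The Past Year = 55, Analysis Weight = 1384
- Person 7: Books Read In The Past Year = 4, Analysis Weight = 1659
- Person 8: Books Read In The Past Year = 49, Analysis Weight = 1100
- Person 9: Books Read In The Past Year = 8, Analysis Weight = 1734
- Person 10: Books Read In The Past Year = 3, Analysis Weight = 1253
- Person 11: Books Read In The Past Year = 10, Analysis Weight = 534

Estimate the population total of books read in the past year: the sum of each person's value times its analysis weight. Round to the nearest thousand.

Weighted total = 57×771 + 57×1802 + 37×1547 + 7×1067 + 48×1314 + 55×1384 + 4×1659 + 49×1100 + 8×1734 + 3×1253 + 10×534
  = 43947 + 102714 + 57239 + 7469 + 63072 + 76120 + 6636 + 53900 + 13872 + 3759 + 5340 = 434068

434000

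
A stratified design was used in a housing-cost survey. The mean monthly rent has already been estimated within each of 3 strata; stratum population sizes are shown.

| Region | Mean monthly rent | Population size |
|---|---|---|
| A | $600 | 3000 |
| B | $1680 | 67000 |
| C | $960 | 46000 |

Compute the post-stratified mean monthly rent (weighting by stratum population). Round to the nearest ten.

Σ Nₕ·x̄ₕ = 600×3000 + 1680×67000 + 960×46000
  = 158520000
Σ Nₕ = 3000 + 67000 + 46000 = 116000
Overall mean = 158520000 / 116000 = 1366.5517

1370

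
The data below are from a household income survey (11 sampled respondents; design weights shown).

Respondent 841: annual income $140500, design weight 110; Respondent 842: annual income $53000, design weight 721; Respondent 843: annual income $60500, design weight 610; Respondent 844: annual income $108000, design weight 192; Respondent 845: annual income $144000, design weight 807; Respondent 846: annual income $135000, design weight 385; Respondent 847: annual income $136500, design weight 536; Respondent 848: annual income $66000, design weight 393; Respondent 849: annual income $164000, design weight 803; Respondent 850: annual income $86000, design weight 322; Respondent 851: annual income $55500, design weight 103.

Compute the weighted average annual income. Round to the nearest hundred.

Weighted sum = 140500×110 + 53000×721 + 60500×610 + 108000×192 + 144000×807 + 135000×385 + 136500×536 + 66000×393 + 164000×803 + 86000×322 + 55500×103
  = 15455000 + 38213000 + 36905000 + 20736000 + 116208000 + 51975000 + 73164000 + 25938000 + 131692000 + 27692000 + 5716500 = 543694500
Sum of weights = 110 + 721 + 610 + 192 + 807 + 385 + 536 + 393 + 803 + 322 + 103 = 4982
Weighted mean = 543694500 / 4982 = 109131.77

109100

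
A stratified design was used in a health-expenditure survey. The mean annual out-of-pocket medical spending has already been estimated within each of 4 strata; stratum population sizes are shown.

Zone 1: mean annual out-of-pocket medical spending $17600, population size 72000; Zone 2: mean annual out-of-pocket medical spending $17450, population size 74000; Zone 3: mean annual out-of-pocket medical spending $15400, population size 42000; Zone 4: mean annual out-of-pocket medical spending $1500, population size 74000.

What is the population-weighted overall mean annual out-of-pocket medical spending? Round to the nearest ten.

12660

Σ Nₕ·x̄ₕ = 17600×72000 + 17450×74000 + 15400×42000 + 1500×74000
  = 1267200000 + 1291300000 + 646800000 + 111000000 = 3316300000
Σ Nₕ = 72000 + 74000 + 42000 + 74000 = 262000
Overall mean = 3316300000 / 262000 = 12657.634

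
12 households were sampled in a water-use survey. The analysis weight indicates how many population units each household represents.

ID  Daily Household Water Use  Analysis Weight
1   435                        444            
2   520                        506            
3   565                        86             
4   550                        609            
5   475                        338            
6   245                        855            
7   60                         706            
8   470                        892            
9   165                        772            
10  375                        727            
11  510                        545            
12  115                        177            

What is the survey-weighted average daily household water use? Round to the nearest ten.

Weighted sum = 435×444 + 520×506 + 565×86 + 550×609 + 475×338 + 245×855 + 60×706 + 470×892 + 165×772 + 375×727 + 510×545 + 115×177
  = 193140 + 263120 + 48590 + 334950 + 160550 + 209475 + 42360 + 419240 + 127380 + 272625 + 277950 + 20355 = 2369735
Sum of weights = 444 + 506 + 86 + 609 + 338 + 855 + 706 + 892 + 772 + 727 + 545 + 177 = 6657
Weighted mean = 2369735 / 6657 = 355.97642

360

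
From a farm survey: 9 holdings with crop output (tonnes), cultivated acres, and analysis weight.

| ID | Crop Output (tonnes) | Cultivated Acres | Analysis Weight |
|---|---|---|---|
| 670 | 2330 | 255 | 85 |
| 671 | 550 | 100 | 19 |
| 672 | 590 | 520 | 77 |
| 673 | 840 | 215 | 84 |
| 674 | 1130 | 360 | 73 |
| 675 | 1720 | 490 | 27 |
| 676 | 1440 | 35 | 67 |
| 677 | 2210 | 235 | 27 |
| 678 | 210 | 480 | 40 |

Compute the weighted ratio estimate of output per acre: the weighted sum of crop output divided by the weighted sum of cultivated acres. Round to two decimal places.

4.15

Σ wᵢ·y = 2330×85 + 550×19 + 590×77 + 840×84 + 1130×73 + 1720×27 + 1440×67 + 2210×27 + 210×40
  = 617970
Σ wᵢ·x = 149075
Ratio = 617970 / 149075 = 4.1453631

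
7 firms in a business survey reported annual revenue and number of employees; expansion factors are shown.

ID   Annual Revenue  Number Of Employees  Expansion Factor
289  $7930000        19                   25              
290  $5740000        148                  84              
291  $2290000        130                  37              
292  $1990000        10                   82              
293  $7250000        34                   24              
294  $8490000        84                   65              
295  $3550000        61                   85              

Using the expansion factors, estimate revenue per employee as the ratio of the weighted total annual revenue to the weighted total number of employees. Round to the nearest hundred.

Σ wᵢ·y = 7930000×25 + 5740000×84 + 2290000×37 + 1990000×82 + 7250000×24 + 8490000×65 + 3550000×85
  = 1955920000
Σ wᵢ·x = 19×25 + 148×84 + 130×37 + 10×82 + 34×24 + 84×65 + 61×85
  = 475 + 12432 + 4810 + 820 + 816 + 5460 + 5185 = 29998
Ratio = 1955920000 / 29998 = 65201.68

65200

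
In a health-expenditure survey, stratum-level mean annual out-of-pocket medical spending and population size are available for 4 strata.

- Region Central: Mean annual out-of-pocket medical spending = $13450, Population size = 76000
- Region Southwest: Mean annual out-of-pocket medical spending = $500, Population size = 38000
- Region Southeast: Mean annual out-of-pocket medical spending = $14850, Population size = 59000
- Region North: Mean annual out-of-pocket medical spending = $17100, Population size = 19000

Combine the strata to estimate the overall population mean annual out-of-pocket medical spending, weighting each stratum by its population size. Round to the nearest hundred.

11700

Σ Nₕ·x̄ₕ = 13450×76000 + 500×38000 + 14850×59000 + 17100×19000
  = 1022200000 + 19000000 + 876150000 + 324900000 = 2242250000
Σ Nₕ = 76000 + 38000 + 59000 + 19000 = 192000
Overall mean = 2242250000 / 192000 = 11678.385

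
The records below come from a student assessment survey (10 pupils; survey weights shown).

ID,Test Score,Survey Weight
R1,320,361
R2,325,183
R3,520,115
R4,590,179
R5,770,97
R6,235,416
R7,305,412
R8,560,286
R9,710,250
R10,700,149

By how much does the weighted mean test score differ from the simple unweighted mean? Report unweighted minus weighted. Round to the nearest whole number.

62

Unweighted sum = 320 + 325 + 520 + 590 + 770 + 235 + 305 + 560 + 710 + 700 = 5035
Unweighted mean = 5035 / 10 = 503.5
Weighted sum = 320×361 + 325×183 + 520×115 + 590×179 + 770×97 + 235×416 + 305×412 + 560×286 + 710×250 + 700×149
  = 1080475
Sum of weights = 361 + 183 + 115 + 179 + 97 + 416 + 412 + 286 + 250 + 149 = 2448
Weighted mean = 1080475 / 2448 = 441.37051
Difference (unweighted minus weighted) = 62.129493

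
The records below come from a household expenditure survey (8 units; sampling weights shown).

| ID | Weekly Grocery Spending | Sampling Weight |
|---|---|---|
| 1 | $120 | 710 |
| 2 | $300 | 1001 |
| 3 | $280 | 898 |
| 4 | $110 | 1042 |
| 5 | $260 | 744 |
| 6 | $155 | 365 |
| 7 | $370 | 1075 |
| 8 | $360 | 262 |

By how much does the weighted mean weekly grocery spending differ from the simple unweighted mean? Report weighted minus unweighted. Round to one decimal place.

0.6

Unweighted sum = 1955
Unweighted mean = 1955 / 8 = 244.375
Weighted sum = 120×710 + 300×1001 + 280×898 + 110×1042 + 260×744 + 155×365 + 370×1075 + 360×262
  = 85200 + 300300 + 251440 + 114620 + 193440 + 56575 + 397750 + 94320 = 1493645
Sum of weights = 710 + 1001 + 898 + 1042 + 744 + 365 + 1075 + 262 = 6097
Weighted mean = 1493645 / 6097 = 244.98032
Difference (weighted minus unweighted) = 0.60531819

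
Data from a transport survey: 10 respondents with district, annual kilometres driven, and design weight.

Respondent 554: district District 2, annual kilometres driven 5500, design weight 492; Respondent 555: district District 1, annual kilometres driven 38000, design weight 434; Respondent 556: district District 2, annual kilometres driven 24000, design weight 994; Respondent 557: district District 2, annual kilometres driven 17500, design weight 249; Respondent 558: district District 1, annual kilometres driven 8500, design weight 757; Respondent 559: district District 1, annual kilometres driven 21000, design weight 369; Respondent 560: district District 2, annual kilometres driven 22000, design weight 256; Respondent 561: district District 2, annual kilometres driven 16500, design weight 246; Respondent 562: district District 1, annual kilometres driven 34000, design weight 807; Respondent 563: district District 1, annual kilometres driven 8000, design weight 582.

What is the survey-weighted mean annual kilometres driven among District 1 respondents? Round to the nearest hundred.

District 1 rows: 555, 558, 559, 562, 563
Weighted sum = 38000×434 + 8500×757 + 21000×369 + 34000×807 + 8000×582
  = 16492000 + 6434500 + 7749000 + 27438000 + 4656000 = 62769500
Sum of weights = 434 + 757 + 369 + 807 + 582 = 2949
Weighted mean = 62769500 / 2949 = 21285.012

21300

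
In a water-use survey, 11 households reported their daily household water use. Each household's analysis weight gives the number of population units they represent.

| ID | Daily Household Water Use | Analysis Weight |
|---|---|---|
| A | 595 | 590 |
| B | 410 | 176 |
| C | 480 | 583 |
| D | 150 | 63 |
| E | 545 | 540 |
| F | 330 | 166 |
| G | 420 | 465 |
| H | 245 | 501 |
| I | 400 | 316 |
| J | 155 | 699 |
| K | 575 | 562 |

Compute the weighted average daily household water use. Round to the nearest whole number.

Weighted sum = 595×590 + 410×176 + 480×583 + 150×63 + 545×540 + 330×166 + 420×465 + 245×501 + 400×316 + 155×699 + 575×562
  = 351050 + 72160 + 279840 + 9450 + 294300 + 54780 + 195300 + 122745 + 126400 + 108345 + 323150 = 1937520
Sum of weights = 590 + 176 + 583 + 63 + 540 + 166 + 465 + 501 + 316 + 699 + 562 = 4661
Weighted mean = 1937520 / 4661 = 415.68762

416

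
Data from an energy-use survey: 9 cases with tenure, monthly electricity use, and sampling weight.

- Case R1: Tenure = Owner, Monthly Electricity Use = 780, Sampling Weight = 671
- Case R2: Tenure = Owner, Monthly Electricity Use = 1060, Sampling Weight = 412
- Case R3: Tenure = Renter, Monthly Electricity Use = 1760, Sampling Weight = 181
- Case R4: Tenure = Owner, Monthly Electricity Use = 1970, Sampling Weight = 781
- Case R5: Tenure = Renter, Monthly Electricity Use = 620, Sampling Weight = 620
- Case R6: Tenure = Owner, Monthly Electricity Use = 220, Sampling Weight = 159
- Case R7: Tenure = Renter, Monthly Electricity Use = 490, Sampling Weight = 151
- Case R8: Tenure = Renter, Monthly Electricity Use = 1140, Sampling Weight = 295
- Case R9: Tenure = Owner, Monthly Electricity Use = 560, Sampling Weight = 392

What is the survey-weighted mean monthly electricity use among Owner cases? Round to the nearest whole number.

Owner rows: R1, R2, R4, R6, R9
Weighted sum = 780×671 + 1060×412 + 1970×781 + 220×159 + 560×392
  = 523380 + 436720 + 1538570 + 34980 + 219520 = 2753170
Sum of weights = 2415
Weighted mean = 2753170 / 2415 = 1140.029

1140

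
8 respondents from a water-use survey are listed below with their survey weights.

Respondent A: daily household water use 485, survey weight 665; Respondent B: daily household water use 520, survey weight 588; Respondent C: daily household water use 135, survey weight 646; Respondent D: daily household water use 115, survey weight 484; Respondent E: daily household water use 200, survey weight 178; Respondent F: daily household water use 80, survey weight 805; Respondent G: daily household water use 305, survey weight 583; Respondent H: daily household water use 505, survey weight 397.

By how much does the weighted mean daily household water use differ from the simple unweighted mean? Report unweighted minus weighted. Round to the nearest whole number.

6

Unweighted sum = 2345
Unweighted mean = 2345 / 8 = 293.125
Weighted sum = 485×665 + 520×588 + 135×646 + 115×484 + 200×178 + 80×805 + 305×583 + 505×397
  = 322525 + 305760 + 87210 + 55660 + 35600 + 64400 + 177815 + 200485 = 1249455
Sum of weights = 665 + 588 + 646 + 484 + 178 + 805 + 583 + 397 = 4346
Weighted mean = 1249455 / 4346 = 287.4954
Difference (unweighted minus weighted) = 5.6296019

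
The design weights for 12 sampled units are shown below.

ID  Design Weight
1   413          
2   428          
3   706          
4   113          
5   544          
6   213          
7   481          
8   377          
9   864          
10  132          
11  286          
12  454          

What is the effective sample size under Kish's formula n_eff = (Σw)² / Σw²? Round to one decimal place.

Σ wᵢ = 413 + 428 + 706 + 113 + 544 + 213 + 481 + 377 + 864 + 132 + 286 + 454 = 5011
Σ wᵢ² = 2631585
n_eff = 5011² / 2631585 = 25110121 / 2631585 = 9.541824

9.5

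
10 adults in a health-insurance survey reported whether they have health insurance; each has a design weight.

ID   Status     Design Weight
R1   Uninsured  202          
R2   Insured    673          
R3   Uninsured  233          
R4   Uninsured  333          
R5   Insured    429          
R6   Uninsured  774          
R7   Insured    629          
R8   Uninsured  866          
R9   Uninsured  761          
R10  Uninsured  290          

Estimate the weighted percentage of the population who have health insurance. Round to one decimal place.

33.4

Sum of weights for 'Insured' = 673 + 429 + 629 = 1731
Total weight = 202 + 673 + 233 + 333 + 429 + 774 + 629 + 866 + 761 + 290 = 5190
Weighted proportion = 1731 / 5190 = 0.33352601 → 33.352601%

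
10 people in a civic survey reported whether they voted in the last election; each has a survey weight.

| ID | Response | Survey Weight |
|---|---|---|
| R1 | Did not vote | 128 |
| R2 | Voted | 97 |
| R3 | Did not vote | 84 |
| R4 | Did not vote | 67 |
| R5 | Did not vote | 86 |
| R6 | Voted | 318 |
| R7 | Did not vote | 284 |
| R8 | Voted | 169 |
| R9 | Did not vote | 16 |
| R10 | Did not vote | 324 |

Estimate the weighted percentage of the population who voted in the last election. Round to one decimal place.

Sum of weights for 'Voted' = 97 + 318 + 169 = 584
Total weight = 128 + 97 + 84 + 67 + 86 + 318 + 284 + 169 + 16 + 324 = 1573
Weighted proportion = 584 / 1573 = 0.3712651 → 37.12651%

37.1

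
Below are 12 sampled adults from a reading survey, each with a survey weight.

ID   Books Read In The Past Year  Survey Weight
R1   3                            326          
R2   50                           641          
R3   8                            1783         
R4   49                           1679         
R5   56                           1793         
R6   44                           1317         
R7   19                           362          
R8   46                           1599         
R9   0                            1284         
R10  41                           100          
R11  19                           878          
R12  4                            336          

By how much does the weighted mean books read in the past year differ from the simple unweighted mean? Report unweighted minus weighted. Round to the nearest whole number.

-4

Unweighted sum = 3 + 50 + 8 + 49 + 56 + 44 + 19 + 46 + 0 + 41 + 19 + 4 = 339
Unweighted mean = 339 / 12 = 28.25
Weighted sum = 3×326 + 50×641 + 8×1783 + 49×1679 + 56×1793 + 44×1317 + 19×362 + 46×1599 + 0×1284 + 41×100 + 19×878 + 4×336
  = 390477
Sum of weights = 326 + 641 + 1783 + 1679 + 1793 + 1317 + 362 + 1599 + 1284 + 100 + 878 + 336 = 12098
Weighted mean = 390477 / 12098 = 32.276161
Difference (unweighted minus weighted) = -4.0261613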